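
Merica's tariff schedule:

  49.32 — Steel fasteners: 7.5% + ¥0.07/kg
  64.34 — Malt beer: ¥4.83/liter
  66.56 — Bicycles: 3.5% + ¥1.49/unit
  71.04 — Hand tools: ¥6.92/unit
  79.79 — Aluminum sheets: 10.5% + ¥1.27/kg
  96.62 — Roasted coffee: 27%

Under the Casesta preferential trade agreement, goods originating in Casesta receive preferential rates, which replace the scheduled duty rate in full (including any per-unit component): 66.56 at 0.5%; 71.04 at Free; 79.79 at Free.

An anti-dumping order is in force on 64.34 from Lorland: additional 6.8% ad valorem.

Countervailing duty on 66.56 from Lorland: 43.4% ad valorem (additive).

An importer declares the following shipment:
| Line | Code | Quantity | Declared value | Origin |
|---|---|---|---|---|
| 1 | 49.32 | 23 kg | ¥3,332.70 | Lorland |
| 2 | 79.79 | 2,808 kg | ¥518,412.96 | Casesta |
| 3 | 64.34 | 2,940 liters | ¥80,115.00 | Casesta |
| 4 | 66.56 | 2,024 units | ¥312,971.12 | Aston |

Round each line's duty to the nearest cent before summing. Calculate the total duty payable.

¥28,421.51

Line 1 (49.32, Lorland, 23 kg, ¥3,332.70):
Base rate for 49.32 is 7.5% + ¥0.07/kg.
Duty = ¥3,332.70 × 7.5% + 23 × ¥0.07 = ¥251.56.
Line 2 (79.79, Casesta, 2,808 kg, ¥518,412.96):
Base rate for 79.79 is 10.5% + ¥1.27/kg.
Origin Casesta qualifies under the Merica–Casesta agreement and 79.79 is covered: preferential rate Free applies instead.
Duty = ¥518,412.96 × 0% = ¥0.00.
Line 3 (64.34, Casesta, 2,940 liters, ¥80,115.00):
Base rate for 64.34 is ¥4.83/liter.
Origin Casesta is the FTA partner but 64.34 is not on the preference list; base rate stands.
The additional-duty order on 64.34 targets Lorland, not Casesta; it does not apply.
Duty = 2,940 × ¥4.83 = ¥14,200.20.
Line 4 (66.56, Aston, 2,024 units, ¥312,971.12):
Base rate for 66.56 is 3.5% + ¥1.49/unit.
66.56 has an FTA preferential rate, but origin Aston is not Casesta; base rate stands.
The additional-duty order on 66.56 targets Lorland, not Aston; it does not apply.
Duty = ¥312,971.12 × 3.5% + 2,024 × ¥1.49 = ¥13,969.75.
Total = ¥251.56 + ¥0.00 + ¥14,200.20 + ¥13,969.75 = ¥28,421.51.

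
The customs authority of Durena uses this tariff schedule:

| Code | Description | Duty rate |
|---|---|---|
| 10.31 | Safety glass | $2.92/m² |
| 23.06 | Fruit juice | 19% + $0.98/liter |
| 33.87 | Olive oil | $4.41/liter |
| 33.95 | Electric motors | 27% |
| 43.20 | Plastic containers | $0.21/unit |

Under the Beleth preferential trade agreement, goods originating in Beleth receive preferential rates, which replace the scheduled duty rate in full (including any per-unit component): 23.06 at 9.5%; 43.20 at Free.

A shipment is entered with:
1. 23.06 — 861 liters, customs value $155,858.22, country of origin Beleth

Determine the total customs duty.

Line 1 (23.06, Beleth, 861 liters, $155,858.22):
Base rate for 23.06 is 19% + $0.98/liter.
Origin Beleth qualifies under the Durena–Beleth agreement and 23.06 is covered: preferential rate 9.5% applies instead.
Duty = $155,858.22 × 9.5% = $14,806.53.

$14,806.53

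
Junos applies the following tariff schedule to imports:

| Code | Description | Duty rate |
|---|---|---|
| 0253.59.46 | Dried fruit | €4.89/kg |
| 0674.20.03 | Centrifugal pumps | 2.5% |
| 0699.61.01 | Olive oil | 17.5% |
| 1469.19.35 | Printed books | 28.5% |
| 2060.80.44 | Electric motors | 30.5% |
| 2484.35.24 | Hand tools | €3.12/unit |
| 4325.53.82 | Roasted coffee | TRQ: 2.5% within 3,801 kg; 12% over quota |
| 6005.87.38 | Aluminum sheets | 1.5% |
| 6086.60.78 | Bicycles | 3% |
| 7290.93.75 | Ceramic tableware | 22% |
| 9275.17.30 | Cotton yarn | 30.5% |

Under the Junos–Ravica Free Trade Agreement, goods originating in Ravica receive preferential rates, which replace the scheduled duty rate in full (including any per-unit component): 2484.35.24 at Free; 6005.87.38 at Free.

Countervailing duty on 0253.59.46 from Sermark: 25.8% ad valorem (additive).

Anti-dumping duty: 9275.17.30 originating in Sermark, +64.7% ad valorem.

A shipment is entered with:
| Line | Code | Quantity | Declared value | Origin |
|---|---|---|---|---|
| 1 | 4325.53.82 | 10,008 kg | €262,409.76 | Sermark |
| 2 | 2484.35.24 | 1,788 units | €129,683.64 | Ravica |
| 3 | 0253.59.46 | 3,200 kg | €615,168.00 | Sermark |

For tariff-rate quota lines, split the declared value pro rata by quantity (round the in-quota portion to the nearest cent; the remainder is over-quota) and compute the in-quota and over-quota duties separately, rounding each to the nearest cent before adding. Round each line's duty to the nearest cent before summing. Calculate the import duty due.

Line 1 (4325.53.82, Sermark, 10,008 kg, €262,409.76):
Code 4325.53.82 is under a tariff-rate quota (threshold 3,801 kg). In-quota: 3,801 kg at 2.5%; over-quota: 6,207 kg at 12%.
Pro-rata value split: in-quota = €262,409.76 × 3,801/10,008 = €99,662.22; over-quota = €262,409.76 − €99,662.22 = €162,747.54.
In-quota duty = €99,662.22 × 2.5% = €2,491.56. Over-quota duty = €162,747.54 × 12% = €19,529.70.
Line duty = €2,491.56 + €19,529.70 = €22,021.26.
Line 2 (2484.35.24, Ravica, 1,788 units, €129,683.64):
Base rate for 2484.35.24 is €3.12/unit.
Origin Ravica qualifies under the Junos–Ravica agreement and 2484.35.24 is covered: preferential rate Free applies instead.
Duty = €129,683.64 × 0% = €0.00.
Line 3 (0253.59.46, Sermark, 3,200 kg, €615,168.00):
Base rate for 0253.59.46 is €4.89/kg.
Additional duty on 0253.59.46 from Sermark: +25.8% ad valorem. Applied ad valorem rate = 25.8%.
Duty = €615,168.00 × 25.8% + 3,200 × €4.89 = €174,361.34.
Total = €22,021.26 + €0.00 + €174,361.34 = €196,382.60.

€196,382.60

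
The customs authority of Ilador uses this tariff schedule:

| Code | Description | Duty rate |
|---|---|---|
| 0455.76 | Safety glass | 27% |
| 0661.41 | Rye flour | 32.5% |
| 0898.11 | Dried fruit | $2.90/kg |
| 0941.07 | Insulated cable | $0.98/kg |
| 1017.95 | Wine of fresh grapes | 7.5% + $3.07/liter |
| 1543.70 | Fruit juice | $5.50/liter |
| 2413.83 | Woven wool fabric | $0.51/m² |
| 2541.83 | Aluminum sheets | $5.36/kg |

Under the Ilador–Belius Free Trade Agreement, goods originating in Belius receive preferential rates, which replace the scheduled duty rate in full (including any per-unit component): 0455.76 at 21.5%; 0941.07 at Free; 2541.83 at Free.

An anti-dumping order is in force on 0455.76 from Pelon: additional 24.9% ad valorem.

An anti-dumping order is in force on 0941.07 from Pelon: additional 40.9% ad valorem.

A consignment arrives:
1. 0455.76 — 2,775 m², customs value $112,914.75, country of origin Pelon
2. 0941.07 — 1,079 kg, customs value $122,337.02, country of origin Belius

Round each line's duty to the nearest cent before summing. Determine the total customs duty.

Line 1 (0455.76, Pelon, 2,775 m², $112,914.75):
Base rate for 0455.76 is 27%.
0455.76 has an FTA preferential rate, but origin Pelon is not Belius; base rate stands.
Additional duty on 0455.76 from Pelon: +24.9%. Applied ad valorem rate: 27% + 24.9% = 51.9%.
Duty = $112,914.75 × 51.9% = $58,602.76.
Line 2 (0941.07, Belius, 1,079 kg, $122,337.02):
Base rate for 0941.07 is $0.98/kg.
Origin Belius qualifies under the Ilador–Belius agreement and 0941.07 is covered: preferential rate Free applies instead.
The additional-duty order on 0941.07 targets Pelon, not Belius; it does not apply.
Duty = $122,337.02 × 0% = $0.00.
Total = $58,602.76 + $0.00 = $58,602.76.

$58,602.76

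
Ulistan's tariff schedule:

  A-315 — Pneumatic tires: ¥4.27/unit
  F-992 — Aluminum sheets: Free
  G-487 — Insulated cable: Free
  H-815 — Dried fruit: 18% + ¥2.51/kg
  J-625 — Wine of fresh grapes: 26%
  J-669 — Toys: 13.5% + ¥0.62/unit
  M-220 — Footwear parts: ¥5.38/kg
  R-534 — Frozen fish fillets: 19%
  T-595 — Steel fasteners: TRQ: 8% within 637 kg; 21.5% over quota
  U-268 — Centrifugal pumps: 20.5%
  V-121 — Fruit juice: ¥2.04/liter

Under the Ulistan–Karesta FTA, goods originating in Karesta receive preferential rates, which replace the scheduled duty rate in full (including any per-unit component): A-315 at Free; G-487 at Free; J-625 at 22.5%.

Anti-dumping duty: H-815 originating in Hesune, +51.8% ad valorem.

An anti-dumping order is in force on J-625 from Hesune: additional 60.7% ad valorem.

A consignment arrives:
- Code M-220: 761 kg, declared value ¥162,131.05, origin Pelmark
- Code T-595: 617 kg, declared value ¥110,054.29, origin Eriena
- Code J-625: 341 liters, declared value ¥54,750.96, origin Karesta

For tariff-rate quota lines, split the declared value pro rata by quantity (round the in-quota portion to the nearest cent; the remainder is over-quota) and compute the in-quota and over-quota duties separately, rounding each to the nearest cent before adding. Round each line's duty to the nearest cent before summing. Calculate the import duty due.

Line 1 (M-220, Pelmark, 761 kg, ¥162,131.05):
Base rate for M-220 is ¥5.38/kg.
Duty = 761 × ¥5.38 = ¥4,094.18.
Line 2 (T-595, Eriena, 617 kg, ¥110,054.29):
Code T-595 is under a tariff-rate quota (threshold 637 kg). Quantity 617 kg is within the quota, so the in-quota rate 8% applies to the full value.
Duty = ¥110,054.29 × 8% = ¥8,804.34.
Line 3 (J-625, Karesta, 341 liters, ¥54,750.96):
Base rate for J-625 is 26%.
Origin Karesta qualifies under the Ulistan–Karesta agreement and J-625 is covered: preferential rate 22.5% applies instead.
The additional-duty order on J-625 targets Hesune, not Karesta; it does not apply.
Duty = ¥54,750.96 × 22.5% = ¥12,318.97.
Total = ¥4,094.18 + ¥8,804.34 + ¥12,318.97 = ¥25,217.49.

¥25,217.49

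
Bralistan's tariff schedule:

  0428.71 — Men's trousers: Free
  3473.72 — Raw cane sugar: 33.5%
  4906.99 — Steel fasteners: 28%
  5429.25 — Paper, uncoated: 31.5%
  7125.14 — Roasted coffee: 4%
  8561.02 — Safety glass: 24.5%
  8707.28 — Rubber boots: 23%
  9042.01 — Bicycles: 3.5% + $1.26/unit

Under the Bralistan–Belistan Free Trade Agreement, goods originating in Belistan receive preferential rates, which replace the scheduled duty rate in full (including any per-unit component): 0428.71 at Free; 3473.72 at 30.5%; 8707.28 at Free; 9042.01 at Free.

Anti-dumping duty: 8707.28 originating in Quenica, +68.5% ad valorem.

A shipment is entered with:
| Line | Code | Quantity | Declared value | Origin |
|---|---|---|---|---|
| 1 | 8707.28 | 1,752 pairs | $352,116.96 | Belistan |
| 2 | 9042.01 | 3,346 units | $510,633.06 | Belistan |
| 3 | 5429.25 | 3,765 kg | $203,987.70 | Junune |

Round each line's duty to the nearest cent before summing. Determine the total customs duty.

Line 1 (8707.28, Belistan, 1,752 pairs, $352,116.96):
Base rate for 8707.28 is 23%.
Origin Belistan qualifies under the Bralistan–Belistan agreement and 8707.28 is covered: preferential rate Free applies instead.
The additional-duty order on 8707.28 targets Quenica, not Belistan; it does not apply.
Duty = $352,116.96 × 0% = $0.00.
Line 2 (9042.01, Belistan, 3,346 units, $510,633.06):
Base rate for 9042.01 is 3.5% + $1.26/unit.
Origin Belistan qualifies under the Bralistan–Belistan agreement and 9042.01 is covered: preferential rate Free applies instead.
Duty = $510,633.06 × 0% = $0.00.
Line 3 (5429.25, Junune, 3,765 kg, $203,987.70):
Base rate for 5429.25 is 31.5%.
Duty = $203,987.70 × 31.5% = $64,256.13.
Total = $0.00 + $0.00 + $64,256.13 = $64,256.13.

$64,256.13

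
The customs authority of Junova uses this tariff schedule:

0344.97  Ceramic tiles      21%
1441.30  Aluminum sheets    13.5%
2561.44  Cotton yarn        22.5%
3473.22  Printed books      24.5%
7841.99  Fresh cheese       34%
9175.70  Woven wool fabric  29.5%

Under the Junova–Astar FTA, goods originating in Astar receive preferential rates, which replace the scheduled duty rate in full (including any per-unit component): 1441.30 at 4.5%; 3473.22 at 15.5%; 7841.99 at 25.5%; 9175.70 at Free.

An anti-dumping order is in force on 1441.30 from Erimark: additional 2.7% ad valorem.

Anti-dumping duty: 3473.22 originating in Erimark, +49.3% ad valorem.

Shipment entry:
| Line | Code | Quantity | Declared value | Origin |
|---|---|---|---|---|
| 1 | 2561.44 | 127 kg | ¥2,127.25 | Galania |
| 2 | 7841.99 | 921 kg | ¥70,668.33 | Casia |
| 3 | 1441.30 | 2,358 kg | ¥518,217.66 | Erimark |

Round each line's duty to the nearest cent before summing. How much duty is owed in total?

¥108,457.12

Line 1 (2561.44, Galania, 127 kg, ¥2,127.25):
Base rate for 2561.44 is 22.5%.
Duty = ¥2,127.25 × 22.5% = ¥478.63.
Line 2 (7841.99, Casia, 921 kg, ¥70,668.33):
Base rate for 7841.99 is 34%.
7841.99 has an FTA preferential rate, but origin Casia is not Astar; base rate stands.
Duty = ¥70,668.33 × 34% = ¥24,027.23.
Line 3 (1441.30, Erimark, 2,358 kg, ¥518,217.66):
Base rate for 1441.30 is 13.5%.
1441.30 has an FTA preferential rate, but origin Erimark is not Astar; base rate stands.
Additional duty on 1441.30 from Erimark: +2.7%. Applied ad valorem rate: 13.5% + 2.7% = 16.2%.
Duty = ¥518,217.66 × 16.2% = ¥83,951.26.
Total = ¥478.63 + ¥24,027.23 + ¥83,951.26 = ¥108,457.12.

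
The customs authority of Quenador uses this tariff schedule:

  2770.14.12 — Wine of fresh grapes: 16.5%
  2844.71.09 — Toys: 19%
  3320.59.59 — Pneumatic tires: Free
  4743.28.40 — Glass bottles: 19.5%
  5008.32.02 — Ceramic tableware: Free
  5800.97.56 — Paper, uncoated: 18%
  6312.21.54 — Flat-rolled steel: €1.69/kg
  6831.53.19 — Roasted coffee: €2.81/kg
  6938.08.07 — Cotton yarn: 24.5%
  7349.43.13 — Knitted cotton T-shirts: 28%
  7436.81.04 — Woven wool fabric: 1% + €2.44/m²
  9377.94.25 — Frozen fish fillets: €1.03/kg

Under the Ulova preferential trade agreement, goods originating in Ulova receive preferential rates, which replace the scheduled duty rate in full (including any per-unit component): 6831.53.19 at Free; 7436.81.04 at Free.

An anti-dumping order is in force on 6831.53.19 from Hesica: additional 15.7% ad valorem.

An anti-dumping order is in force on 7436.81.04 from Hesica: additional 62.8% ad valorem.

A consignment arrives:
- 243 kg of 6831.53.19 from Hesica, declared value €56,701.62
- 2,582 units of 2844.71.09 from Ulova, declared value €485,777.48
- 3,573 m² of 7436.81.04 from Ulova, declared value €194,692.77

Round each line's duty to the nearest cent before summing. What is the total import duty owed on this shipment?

€101,882.70

Line 1 (6831.53.19, Hesica, 243 kg, €56,701.62):
Base rate for 6831.53.19 is €2.81/kg.
6831.53.19 has an FTA preferential rate, but origin Hesica is not Ulova; base rate stands.
Additional duty on 6831.53.19 from Hesica: +15.7% ad valorem. Applied ad valorem rate = 15.7%.
Duty = €56,701.62 × 15.7% + 243 × €2.81 = €9,584.98.
Line 2 (2844.71.09, Ulova, 2,582 units, €485,777.48):
Base rate for 2844.71.09 is 19%.
Origin Ulova is the FTA partner but 2844.71.09 is not on the preference list; base rate stands.
Duty = €485,777.48 × 19% = €92,297.72.
Line 3 (7436.81.04, Ulova, 3,573 m², €194,692.77):
Base rate for 7436.81.04 is 1% + €2.44/m².
Origin Ulova qualifies under the Quenador–Ulova agreement and 7436.81.04 is covered: preferential rate Free applies instead.
The additional-duty order on 7436.81.04 targets Hesica, not Ulova; it does not apply.
Duty = €194,692.77 × 0% = €0.00.
Total = €9,584.98 + €92,297.72 + €0.00 = €101,882.70.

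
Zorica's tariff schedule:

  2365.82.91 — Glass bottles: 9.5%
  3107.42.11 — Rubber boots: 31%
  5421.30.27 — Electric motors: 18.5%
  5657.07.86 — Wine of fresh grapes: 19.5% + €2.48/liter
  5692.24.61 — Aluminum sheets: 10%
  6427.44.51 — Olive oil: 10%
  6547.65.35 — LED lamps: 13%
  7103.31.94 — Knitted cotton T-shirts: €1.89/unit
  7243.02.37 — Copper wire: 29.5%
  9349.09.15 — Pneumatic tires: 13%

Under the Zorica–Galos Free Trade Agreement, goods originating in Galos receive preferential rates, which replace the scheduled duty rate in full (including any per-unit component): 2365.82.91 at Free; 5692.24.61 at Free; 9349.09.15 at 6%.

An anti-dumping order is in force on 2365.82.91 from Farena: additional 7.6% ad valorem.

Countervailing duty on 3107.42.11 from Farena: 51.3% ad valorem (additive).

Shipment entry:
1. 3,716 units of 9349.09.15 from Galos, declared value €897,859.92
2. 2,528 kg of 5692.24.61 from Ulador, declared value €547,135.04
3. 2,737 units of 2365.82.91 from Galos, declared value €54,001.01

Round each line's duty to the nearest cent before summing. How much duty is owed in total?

Line 1 (9349.09.15, Galos, 3,716 units, €897,859.92):
Base rate for 9349.09.15 is 13%.
Origin Galos qualifies under the Zorica–Galos agreement and 9349.09.15 is covered: preferential rate 6% applies instead.
Duty = €897,859.92 × 6% = €53,871.60.
Line 2 (5692.24.61, Ulador, 2,528 kg, €547,135.04):
Base rate for 5692.24.61 is 10%.
5692.24.61 has an FTA preferential rate, but origin Ulador is not Galos; base rate stands.
Duty = €547,135.04 × 10% = €54,713.50.
Line 3 (2365.82.91, Galos, 2,737 units, €54,001.01):
Base rate for 2365.82.91 is 9.5%.
Origin Galos qualifies under the Zorica–Galos agreement and 2365.82.91 is covered: preferential rate Free applies instead.
The additional-duty order on 2365.82.91 targets Farena, not Galos; it does not apply.
Duty = €54,001.01 × 0% = €0.00.
Total = €53,871.60 + €54,713.50 + €0.00 = €108,585.10.

€108,585.10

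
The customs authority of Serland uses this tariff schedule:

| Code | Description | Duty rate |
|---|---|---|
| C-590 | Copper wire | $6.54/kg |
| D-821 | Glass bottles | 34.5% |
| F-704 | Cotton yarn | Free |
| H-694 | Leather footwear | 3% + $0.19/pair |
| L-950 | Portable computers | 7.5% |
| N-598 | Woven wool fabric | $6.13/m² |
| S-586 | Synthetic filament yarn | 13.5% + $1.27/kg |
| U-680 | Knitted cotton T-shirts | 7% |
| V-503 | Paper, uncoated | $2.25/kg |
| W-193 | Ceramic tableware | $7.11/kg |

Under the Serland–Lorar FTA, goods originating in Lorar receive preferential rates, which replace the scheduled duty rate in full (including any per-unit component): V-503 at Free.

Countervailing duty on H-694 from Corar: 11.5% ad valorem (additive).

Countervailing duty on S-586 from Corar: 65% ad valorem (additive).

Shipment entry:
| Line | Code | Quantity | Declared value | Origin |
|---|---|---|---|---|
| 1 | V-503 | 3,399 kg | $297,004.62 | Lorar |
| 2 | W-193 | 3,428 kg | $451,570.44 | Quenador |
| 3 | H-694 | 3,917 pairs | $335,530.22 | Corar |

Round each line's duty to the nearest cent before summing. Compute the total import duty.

Line 1 (V-503, Lorar, 3,399 kg, $297,004.62):
Base rate for V-503 is $2.25/kg.
Origin Lorar qualifies under the Serland–Lorar agreement and V-503 is covered: preferential rate Free applies instead.
Duty = $297,004.62 × 0% = $0.00.
Line 2 (W-193, Quenador, 3,428 kg, $451,570.44):
Base rate for W-193 is $7.11/kg.
Duty = 3,428 × $7.11 = $24,373.08.
Line 3 (H-694, Corar, 3,917 pairs, $335,530.22):
Base rate for H-694 is 3% + $0.19/pair.
Additional duty on H-694 from Corar: +11.5%. Applied ad valorem rate: 3% + 11.5% = 14.5%.
Duty = $335,530.22 × 14.5% + 3,917 × $0.19 = $49,396.11.
Total = $0.00 + $24,373.08 + $49,396.11 = $73,769.19.

$73,769.19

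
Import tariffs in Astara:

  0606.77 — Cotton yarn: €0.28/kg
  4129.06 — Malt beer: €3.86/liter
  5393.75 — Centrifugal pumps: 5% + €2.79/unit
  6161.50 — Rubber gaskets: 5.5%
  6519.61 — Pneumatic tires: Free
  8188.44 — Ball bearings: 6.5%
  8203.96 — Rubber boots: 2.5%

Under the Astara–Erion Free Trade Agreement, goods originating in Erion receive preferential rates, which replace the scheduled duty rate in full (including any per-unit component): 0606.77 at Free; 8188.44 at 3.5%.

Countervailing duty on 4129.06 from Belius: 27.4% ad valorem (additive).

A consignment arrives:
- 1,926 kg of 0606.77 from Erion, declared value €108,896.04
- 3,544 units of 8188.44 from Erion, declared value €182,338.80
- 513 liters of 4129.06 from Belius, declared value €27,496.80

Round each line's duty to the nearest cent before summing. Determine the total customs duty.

€15,896.16

Line 1 (0606.77, Erion, 1,926 kg, €108,896.04):
Base rate for 0606.77 is €0.28/kg.
Origin Erion qualifies under the Astara–Erion agreement and 0606.77 is covered: preferential rate Free applies instead.
Duty = €108,896.04 × 0% = €0.00.
Line 2 (8188.44, Erion, 3,544 units, €182,338.80):
Base rate for 8188.44 is 6.5%.
Origin Erion qualifies under the Astara–Erion agreement and 8188.44 is covered: preferential rate 3.5% applies instead.
Duty = €182,338.80 × 3.5% = €6,381.86.
Line 3 (4129.06, Belius, 513 liters, €27,496.80):
Base rate for 4129.06 is €3.86/liter.
Additional duty on 4129.06 from Belius: +27.4% ad valorem. Applied ad valorem rate = 27.4%.
Duty = €27,496.80 × 27.4% + 513 × €3.86 = €9,514.30.
Total = €0.00 + €6,381.86 + €9,514.30 = €15,896.16.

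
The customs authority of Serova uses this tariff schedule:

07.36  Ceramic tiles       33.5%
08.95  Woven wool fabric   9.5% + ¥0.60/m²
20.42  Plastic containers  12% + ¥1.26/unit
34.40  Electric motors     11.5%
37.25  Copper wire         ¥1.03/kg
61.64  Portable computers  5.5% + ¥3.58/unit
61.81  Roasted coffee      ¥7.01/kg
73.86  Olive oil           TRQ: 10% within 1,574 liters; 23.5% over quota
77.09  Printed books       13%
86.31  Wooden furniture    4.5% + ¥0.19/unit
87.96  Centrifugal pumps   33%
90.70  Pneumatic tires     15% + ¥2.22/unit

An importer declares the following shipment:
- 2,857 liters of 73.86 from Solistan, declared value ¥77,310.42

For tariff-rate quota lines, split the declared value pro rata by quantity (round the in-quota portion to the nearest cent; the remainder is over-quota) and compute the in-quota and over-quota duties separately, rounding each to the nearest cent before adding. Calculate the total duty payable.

Line 1 (73.86, Solistan, 2,857 liters, ¥77,310.42):
Code 73.86 is under a tariff-rate quota (threshold 1,574 liters). In-quota: 1,574 liters at 10%; over-quota: 1,283 liters at 23.5%.
Pro-rata value split: in-quota = ¥77,310.42 × 1,574/2,857 = ¥42,592.44; over-quota = ¥77,310.42 − ¥42,592.44 = ¥34,717.98.
In-quota duty = ¥42,592.44 × 10% = ¥4,259.24. Over-quota duty = ¥34,717.98 × 23.5% = ¥8,158.73.
Line duty = ¥4,259.24 + ¥8,158.73 = ¥12,417.97.

¥12,417.97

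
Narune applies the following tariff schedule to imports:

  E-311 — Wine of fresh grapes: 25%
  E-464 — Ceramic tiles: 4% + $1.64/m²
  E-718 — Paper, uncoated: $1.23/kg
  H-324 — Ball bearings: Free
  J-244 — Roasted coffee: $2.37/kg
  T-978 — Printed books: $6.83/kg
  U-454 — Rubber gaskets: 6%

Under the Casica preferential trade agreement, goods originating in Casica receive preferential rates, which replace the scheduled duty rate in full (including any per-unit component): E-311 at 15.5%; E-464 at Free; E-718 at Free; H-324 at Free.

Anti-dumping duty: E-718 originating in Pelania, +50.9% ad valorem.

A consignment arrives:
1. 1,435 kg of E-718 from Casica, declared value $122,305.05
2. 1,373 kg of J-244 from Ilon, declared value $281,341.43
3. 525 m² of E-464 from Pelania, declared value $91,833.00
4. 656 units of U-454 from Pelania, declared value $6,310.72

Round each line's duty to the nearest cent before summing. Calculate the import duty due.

$8,166.97

Line 1 (E-718, Casica, 1,435 kg, $122,305.05):
Base rate for E-718 is $1.23/kg.
Origin Casica qualifies under the Narune–Casica agreement and E-718 is covered: preferential rate Free applies instead.
The additional-duty order on E-718 targets Pelania, not Casica; it does not apply.
Duty = $122,305.05 × 0% = $0.00.
Line 2 (J-244, Ilon, 1,373 kg, $281,341.43):
Base rate for J-244 is $2.37/kg.
Duty = 1,373 × $2.37 = $3,254.01.
Line 3 (E-464, Pelania, 525 m², $91,833.00):
Base rate for E-464 is 4% + $1.64/m².
E-464 has an FTA preferential rate, but origin Pelania is not Casica; base rate stands.
Duty = $91,833.00 × 4% + 525 × $1.64 = $4,534.32.
Line 4 (U-454, Pelania, 656 units, $6,310.72):
Base rate for U-454 is 6%.
Duty = $6,310.72 × 6% = $378.64.
Total = $0.00 + $3,254.01 + $4,534.32 + $378.64 = $8,166.97.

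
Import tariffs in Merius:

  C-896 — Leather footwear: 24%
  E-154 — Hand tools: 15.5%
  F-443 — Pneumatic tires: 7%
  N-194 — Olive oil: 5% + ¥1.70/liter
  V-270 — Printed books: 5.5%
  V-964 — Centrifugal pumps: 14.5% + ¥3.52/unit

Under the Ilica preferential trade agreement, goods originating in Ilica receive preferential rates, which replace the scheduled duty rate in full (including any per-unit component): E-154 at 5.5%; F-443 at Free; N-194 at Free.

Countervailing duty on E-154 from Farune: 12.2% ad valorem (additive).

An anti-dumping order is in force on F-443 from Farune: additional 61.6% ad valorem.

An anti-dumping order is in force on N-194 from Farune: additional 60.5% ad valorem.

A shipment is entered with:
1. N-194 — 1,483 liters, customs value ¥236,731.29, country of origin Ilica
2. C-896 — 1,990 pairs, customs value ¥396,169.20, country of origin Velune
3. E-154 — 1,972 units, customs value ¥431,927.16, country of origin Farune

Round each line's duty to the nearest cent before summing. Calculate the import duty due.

Line 1 (N-194, Ilica, 1,483 liters, ¥236,731.29):
Base rate for N-194 is 5% + ¥1.70/liter.
Origin Ilica qualifies under the Merius–Ilica agreement and N-194 is covered: preferential rate Free applies instead.
The additional-duty order on N-194 targets Farune, not Ilica; it does not apply.
Duty = ¥236,731.29 × 0% = ¥0.00.
Line 2 (C-896, Velune, 1,990 pairs, ¥396,169.20):
Base rate for C-896 is 24%.
Duty = ¥396,169.20 × 24% = ¥95,080.61.
Line 3 (E-154, Farune, 1,972 units, ¥431,927.16):
Base rate for E-154 is 15.5%.
E-154 has an FTA preferential rate, but origin Farune is not Ilica; base rate stands.
Additional duty on E-154 from Farune: +12.2%. Applied ad valorem rate: 15.5% + 12.2% = 27.7%.
Duty = ¥431,927.16 × 27.7% = ¥119,643.82.
Total = ¥0.00 + ¥95,080.61 + ¥119,643.82 = ¥214,724.43.

¥214,724.43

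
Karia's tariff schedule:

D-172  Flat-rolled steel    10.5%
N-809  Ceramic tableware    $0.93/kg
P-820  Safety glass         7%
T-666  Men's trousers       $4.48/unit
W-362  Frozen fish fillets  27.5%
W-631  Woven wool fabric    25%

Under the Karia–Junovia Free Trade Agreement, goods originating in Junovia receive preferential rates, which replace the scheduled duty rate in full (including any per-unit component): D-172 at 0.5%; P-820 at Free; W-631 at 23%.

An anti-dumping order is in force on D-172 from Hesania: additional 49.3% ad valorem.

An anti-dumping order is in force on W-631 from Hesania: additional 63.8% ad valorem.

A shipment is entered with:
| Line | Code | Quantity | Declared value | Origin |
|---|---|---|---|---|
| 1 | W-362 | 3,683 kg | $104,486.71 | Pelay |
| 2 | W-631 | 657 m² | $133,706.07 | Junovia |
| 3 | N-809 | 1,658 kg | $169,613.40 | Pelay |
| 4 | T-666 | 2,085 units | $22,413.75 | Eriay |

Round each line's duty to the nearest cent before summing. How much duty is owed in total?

$70,368.99

Line 1 (W-362, Pelay, 3,683 kg, $104,486.71):
Base rate for W-362 is 27.5%.
Duty = $104,486.71 × 27.5% = $28,733.85.
Line 2 (W-631, Junovia, 657 m², $133,706.07):
Base rate for W-631 is 25%.
Origin Junovia qualifies under the Karia–Junovia agreement and W-631 is covered: preferential rate 23% applies instead.
The additional-duty order on W-631 targets Hesania, not Junovia; it does not apply.
Duty = $133,706.07 × 23% = $30,752.40.
Line 3 (N-809, Pelay, 1,658 kg, $169,613.40):
Base rate for N-809 is $0.93/kg.
Duty = 1,658 × $0.93 = $1,541.94.
Line 4 (T-666, Eriay, 2,085 units, $22,413.75):
Base rate for T-666 is $4.48/unit.
Duty = 2,085 × $4.48 = $9,340.80.
Total = $28,733.85 + $30,752.40 + $1,541.94 + $9,340.80 = $70,368.99.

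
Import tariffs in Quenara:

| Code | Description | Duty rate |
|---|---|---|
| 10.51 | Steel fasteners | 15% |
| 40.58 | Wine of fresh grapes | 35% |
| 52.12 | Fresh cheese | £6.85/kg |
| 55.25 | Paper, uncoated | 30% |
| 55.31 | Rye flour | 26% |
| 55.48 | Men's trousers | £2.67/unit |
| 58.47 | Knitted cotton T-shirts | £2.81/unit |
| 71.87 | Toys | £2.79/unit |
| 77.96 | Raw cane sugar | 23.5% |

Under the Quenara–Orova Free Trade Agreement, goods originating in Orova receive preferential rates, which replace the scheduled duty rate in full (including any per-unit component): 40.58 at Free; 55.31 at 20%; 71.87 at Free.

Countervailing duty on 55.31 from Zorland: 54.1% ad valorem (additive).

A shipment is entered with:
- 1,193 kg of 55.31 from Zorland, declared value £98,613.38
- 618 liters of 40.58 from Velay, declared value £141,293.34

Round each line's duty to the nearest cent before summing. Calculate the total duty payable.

£128,441.99

Line 1 (55.31, Zorland, 1,193 kg, £98,613.38):
Base rate for 55.31 is 26%.
55.31 has an FTA preferential rate, but origin Zorland is not Orova; base rate stands.
Additional duty on 55.31 from Zorland: +54.1%. Applied ad valorem rate: 26% + 54.1% = 80.1%.
Duty = £98,613.38 × 80.1% = £78,989.32.
Line 2 (40.58, Velay, 618 liters, £141,293.34):
Base rate for 40.58 is 35%.
40.58 has an FTA preferential rate, but origin Velay is not Orova; base rate stands.
Duty = £141,293.34 × 35% = £49,452.67.
Total = £78,989.32 + £49,452.67 = £128,441.99.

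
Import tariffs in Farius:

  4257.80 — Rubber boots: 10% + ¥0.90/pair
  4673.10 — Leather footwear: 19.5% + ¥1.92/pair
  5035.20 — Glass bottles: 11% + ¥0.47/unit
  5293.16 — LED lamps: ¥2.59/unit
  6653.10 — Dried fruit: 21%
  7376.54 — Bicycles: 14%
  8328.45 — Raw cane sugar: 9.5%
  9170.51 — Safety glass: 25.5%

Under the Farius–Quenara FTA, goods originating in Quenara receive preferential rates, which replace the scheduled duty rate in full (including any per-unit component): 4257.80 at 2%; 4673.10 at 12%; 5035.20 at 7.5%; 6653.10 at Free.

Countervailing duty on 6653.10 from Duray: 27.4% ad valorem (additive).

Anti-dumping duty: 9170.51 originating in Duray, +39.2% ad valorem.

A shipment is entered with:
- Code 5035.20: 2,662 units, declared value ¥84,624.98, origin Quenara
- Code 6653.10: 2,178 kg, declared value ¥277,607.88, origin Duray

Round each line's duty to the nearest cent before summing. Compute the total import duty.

¥140,709.08

Line 1 (5035.20, Quenara, 2,662 units, ¥84,624.98):
Base rate for 5035.20 is 11% + ¥0.47/unit.
Origin Quenara qualifies under the Farius–Quenara agreement and 5035.20 is covered: preferential rate 7.5% applies instead.
Duty = ¥84,624.98 × 7.5% = ¥6,346.87.
Line 2 (6653.10, Duray, 2,178 kg, ¥277,607.88):
Base rate for 6653.10 is 21%.
6653.10 has an FTA preferential rate, but origin Duray is not Quenara; base rate stands.
Additional duty on 6653.10 from Duray: +27.4%. Applied ad valorem rate: 21% + 27.4% = 48.4%.
Duty = ¥277,607.88 × 48.4% = ¥134,362.21.
Total = ¥6,346.87 + ¥134,362.21 = ¥140,709.08.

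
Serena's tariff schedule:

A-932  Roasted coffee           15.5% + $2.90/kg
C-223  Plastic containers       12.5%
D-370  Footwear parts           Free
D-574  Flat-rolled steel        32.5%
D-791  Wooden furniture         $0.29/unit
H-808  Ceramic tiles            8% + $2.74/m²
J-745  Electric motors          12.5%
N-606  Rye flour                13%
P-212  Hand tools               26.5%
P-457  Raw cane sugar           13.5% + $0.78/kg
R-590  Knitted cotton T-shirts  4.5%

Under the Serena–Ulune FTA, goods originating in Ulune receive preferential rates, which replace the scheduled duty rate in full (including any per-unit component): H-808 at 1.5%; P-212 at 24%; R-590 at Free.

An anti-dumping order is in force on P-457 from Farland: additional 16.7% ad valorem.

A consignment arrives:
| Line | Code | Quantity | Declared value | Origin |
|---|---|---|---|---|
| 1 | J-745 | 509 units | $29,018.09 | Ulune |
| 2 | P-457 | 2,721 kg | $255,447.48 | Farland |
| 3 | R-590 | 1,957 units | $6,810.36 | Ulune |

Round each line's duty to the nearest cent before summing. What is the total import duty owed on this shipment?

Line 1 (J-745, Ulune, 509 units, $29,018.09):
Base rate for J-745 is 12.5%.
Origin Ulune is the FTA partner but J-745 is not on the preference list; base rate stands.
Duty = $29,018.09 × 12.5% = $3,627.26.
Line 2 (P-457, Farland, 2,721 kg, $255,447.48):
Base rate for P-457 is 13.5% + $0.78/kg.
Additional duty on P-457 from Farland: +16.7%. Applied ad valorem rate: 13.5% + 16.7% = 30.2%.
Duty = $255,447.48 × 30.2% + 2,721 × $0.78 = $79,267.52.
Line 3 (R-590, Ulune, 1,957 units, $6,810.36):
Base rate for R-590 is 4.5%.
Origin Ulune qualifies under the Serena–Ulune agreement and R-590 is covered: preferential rate Free applies instead.
Duty = $6,810.36 × 0% = $0.00.
Total = $3,627.26 + $79,267.52 + $0.00 = $82,894.78.

$82,894.78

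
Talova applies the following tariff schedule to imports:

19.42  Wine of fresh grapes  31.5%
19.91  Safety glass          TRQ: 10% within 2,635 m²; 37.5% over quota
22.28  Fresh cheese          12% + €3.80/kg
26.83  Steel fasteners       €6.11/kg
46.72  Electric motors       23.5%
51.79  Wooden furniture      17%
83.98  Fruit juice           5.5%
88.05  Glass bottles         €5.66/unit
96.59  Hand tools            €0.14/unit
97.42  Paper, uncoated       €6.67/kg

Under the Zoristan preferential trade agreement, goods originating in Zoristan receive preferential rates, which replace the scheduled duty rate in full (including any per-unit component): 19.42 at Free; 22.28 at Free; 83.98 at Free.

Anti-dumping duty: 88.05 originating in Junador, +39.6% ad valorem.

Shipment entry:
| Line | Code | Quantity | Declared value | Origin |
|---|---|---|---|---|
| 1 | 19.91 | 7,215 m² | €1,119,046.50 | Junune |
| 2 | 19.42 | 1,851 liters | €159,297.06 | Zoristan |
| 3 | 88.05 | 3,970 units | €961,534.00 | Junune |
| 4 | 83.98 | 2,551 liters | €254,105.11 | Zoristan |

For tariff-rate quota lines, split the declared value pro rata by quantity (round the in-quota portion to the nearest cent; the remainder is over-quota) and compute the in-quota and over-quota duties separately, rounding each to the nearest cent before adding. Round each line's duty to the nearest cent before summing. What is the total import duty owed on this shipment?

€329,723.30

Line 1 (19.91, Junune, 7,215 m², €1,119,046.50):
Code 19.91 is under a tariff-rate quota (threshold 2,635 m²). In-quota: 2,635 m² at 10%; over-quota: 4,580 m² at 37.5%.
Pro-rata value split: in-quota = €1,119,046.50 × 2,635/7,215 = €408,688.50; over-quota = €1,119,046.50 − €408,688.50 = €710,358.00.
In-quota duty = €408,688.50 × 10% = €40,868.85. Over-quota duty = €710,358.00 × 37.5% = €266,384.25.
Line duty = €40,868.85 + €266,384.25 = €307,253.10.
Line 2 (19.42, Zoristan, 1,851 liters, €159,297.06):
Base rate for 19.42 is 31.5%.
Origin Zoristan qualifies under the Talova–Zoristan agreement and 19.42 is covered: preferential rate Free applies instead.
Duty = €159,297.06 × 0% = €0.00.
Line 3 (88.05, Junune, 3,970 units, €961,534.00):
Base rate for 88.05 is €5.66/unit.
The additional-duty order on 88.05 targets Junador, not Junune; it does not apply.
Duty = 3,970 × €5.66 = €22,470.20.
Line 4 (83.98, Zoristan, 2,551 liters, €254,105.11):
Base rate for 83.98 is 5.5%.
Origin Zoristan qualifies under the Talova–Zoristan agreement and 83.98 is covered: preferential rate Free applies instead.
Duty = €254,105.11 × 0% = €0.00.
Total = €307,253.10 + €0.00 + €22,470.20 + €0.00 = €329,723.30.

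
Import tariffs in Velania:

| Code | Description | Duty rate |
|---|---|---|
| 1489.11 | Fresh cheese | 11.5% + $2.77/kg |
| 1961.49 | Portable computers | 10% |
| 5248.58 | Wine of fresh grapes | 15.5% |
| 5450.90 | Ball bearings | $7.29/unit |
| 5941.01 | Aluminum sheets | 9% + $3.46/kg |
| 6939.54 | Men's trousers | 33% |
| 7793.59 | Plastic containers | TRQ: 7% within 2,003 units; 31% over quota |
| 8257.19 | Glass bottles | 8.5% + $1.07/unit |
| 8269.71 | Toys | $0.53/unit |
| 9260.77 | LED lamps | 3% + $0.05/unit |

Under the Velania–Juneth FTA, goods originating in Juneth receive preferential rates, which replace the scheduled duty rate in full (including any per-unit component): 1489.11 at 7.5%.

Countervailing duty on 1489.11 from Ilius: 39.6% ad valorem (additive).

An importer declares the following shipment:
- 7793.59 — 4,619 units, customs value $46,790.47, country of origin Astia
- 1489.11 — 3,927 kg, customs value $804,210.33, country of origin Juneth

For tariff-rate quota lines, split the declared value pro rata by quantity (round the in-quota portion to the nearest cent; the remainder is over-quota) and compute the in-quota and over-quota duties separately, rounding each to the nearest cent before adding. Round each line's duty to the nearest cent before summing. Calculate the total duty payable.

$69,951.12

Line 1 (7793.59, Astia, 4,619 units, $46,790.47):
Code 7793.59 is under a tariff-rate quota (threshold 2,003 units). In-quota: 2,003 units at 7%; over-quota: 2,616 units at 31%.
Pro-rata value split: in-quota = $46,790.47 × 2,003/4,619 = $20,290.39; over-quota = $46,790.47 − $20,290.39 = $26,500.08.
In-quota duty = $20,290.39 × 7% = $1,420.33. Over-quota duty = $26,500.08 × 31% = $8,215.02.
Line duty = $1,420.33 + $8,215.02 = $9,635.35.
Line 2 (1489.11, Juneth, 3,927 kg, $804,210.33):
Base rate for 1489.11 is 11.5% + $2.77/kg.
Origin Juneth qualifies under the Velania–Juneth agreement and 1489.11 is covered: preferential rate 7.5% applies instead.
The additional-duty order on 1489.11 targets Ilius, not Juneth; it does not apply.
Duty = $804,210.33 × 7.5% = $60,315.77.
Total = $9,635.35 + $60,315.77 = $69,951.12.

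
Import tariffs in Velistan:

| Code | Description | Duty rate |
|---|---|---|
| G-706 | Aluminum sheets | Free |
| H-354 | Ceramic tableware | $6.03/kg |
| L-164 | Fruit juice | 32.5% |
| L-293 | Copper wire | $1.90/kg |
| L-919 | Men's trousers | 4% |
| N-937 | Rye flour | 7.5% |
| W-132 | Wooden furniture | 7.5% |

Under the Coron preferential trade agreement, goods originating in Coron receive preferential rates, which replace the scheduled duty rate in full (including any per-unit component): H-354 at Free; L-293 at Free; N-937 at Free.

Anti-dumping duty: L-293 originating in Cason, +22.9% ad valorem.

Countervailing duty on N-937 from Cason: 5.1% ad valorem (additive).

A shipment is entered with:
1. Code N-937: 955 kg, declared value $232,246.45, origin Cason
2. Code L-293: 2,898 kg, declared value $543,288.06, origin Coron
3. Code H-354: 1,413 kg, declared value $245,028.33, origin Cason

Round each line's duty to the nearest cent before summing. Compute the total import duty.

Line 1 (N-937, Cason, 955 kg, $232,246.45):
Base rate for N-937 is 7.5%.
N-937 has an FTA preferential rate, but origin Cason is not Coron; base rate stands.
Additional duty on N-937 from Cason: +5.1%. Applied ad valorem rate: 7.5% + 5.1% = 12.6%.
Duty = $232,246.45 × 12.6% = $29,263.05.
Line 2 (L-293, Coron, 2,898 kg, $543,288.06):
Base rate for L-293 is $1.90/kg.
Origin Coron qualifies under the Velistan–Coron agreement and L-293 is covered: preferential rate Free applies instead.
The additional-duty order on L-293 targets Cason, not Coron; it does not apply.
Duty = $543,288.06 × 0% = $0.00.
Line 3 (H-354, Cason, 1,413 kg, $245,028.33):
Base rate for H-354 is $6.03/kg.
H-354 has an FTA preferential rate, but origin Cason is not Coron; base rate stands.
Duty = 1,413 × $6.03 = $8,520.39.
Total = $29,263.05 + $0.00 + $8,520.39 = $37,783.44.

$37,783.44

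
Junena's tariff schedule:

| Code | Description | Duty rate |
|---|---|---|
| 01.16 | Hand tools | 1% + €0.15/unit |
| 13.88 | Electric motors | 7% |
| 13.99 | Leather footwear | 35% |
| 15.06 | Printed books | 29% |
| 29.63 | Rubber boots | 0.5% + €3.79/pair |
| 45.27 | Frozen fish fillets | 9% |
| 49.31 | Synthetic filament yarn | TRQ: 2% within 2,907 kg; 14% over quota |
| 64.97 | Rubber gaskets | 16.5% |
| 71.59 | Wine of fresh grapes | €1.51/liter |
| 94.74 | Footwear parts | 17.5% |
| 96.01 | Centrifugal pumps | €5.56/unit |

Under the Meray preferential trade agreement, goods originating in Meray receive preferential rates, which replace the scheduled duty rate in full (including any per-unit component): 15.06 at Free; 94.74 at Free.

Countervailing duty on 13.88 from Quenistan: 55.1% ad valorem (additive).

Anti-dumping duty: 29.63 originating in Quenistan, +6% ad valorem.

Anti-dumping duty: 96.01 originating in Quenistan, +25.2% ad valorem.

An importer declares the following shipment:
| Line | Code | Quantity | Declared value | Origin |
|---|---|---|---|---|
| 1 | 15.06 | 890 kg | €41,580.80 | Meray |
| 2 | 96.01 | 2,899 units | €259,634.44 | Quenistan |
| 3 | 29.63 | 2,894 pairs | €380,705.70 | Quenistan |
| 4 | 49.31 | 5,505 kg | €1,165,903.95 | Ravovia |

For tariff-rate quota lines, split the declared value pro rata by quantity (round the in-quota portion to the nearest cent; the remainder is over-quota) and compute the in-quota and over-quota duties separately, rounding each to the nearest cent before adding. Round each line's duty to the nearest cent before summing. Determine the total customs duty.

Line 1 (15.06, Meray, 890 kg, €41,580.80):
Base rate for 15.06 is 29%.
Origin Meray qualifies under the Junena–Meray agreement and 15.06 is covered: preferential rate Free applies instead.
Duty = €41,580.80 × 0% = €0.00.
Line 2 (96.01, Quenistan, 2,899 units, €259,634.44):
Base rate for 96.01 is €5.56/unit.
Additional duty on 96.01 from Quenistan: +25.2% ad valorem. Applied ad valorem rate = 25.2%.
Duty = €259,634.44 × 25.2% + 2,899 × €5.56 = €81,546.32.
Line 3 (29.63, Quenistan, 2,894 pairs, €380,705.70):
Base rate for 29.63 is 0.5% + €3.79/pair.
Additional duty on 29.63 from Quenistan: +6%. Applied ad valorem rate: 0.5% + 6% = 6.5%.
Duty = €380,705.70 × 6.5% + 2,894 × €3.79 = €35,714.13.
Line 4 (49.31, Ravovia, 5,505 kg, €1,165,903.95):
Code 49.31 is under a tariff-rate quota (threshold 2,907 kg). In-quota: 2,907 kg at 2%; over-quota: 2,598 kg at 14%.
Pro-rata value split: in-quota = €1,165,903.95 × 2,907/5,505 = €615,673.53; over-quota = €1,165,903.95 − €615,673.53 = €550,230.42.
In-quota duty = €615,673.53 × 2% = €12,313.47. Over-quota duty = €550,230.42 × 14% = €77,032.26.
Line duty = €12,313.47 + €77,032.26 = €89,345.73.
Total = €0.00 + €81,546.32 + €35,714.13 + €89,345.73 = €206,606.18.

€206,606.18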